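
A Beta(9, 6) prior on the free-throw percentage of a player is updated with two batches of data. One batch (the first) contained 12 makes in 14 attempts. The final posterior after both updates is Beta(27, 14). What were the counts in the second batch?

6 makes and 6 misses

Sequential conjugate updates are equivalent to a single update on the pooled data, so total successes = posterior α − prior α and total failures = posterior β − prior β.
Total across both batches: 27−9=18 makes, 14−6=8 misses.
Subtract the first batch: 18−12=6 makes and 8−2=6 misses.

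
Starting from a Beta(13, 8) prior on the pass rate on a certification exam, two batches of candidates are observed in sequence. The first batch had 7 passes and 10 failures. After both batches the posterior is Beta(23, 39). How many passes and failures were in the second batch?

3 passes and 21 failures

Because Beta–binomial updating is additive in the counts, the combined data contributed (α_post−α_prior, β_post−β_prior) successes and failures.
Total across both batches: 23−13=10 passes, 39−8=31 failures.
Subtract the first batch: 10−7=3 passes and 31−10=21 failures.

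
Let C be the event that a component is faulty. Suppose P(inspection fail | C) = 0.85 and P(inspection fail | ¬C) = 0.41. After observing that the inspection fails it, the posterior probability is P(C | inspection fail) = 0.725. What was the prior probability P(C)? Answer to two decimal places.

P(C) = 0.56

In odds form, posterior odds = prior odds × likelihood ratio, so prior odds = posterior odds ÷ LR.
Posterior odds = 0.725/(1−0.725) = 2.6364. LR = 0.85/0.41 = 2.0732.
Prior odds = 2.6364/2.0732 = 1.2717, so P(C) = 1.2717/(1+1.2717) ≈ 0.56.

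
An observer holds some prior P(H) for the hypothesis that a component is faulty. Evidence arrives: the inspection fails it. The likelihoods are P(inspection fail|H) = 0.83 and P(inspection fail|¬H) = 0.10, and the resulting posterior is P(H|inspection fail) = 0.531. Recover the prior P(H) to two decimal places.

P(H) = 0.12

Bayes' rule in odds form gives O(H|E) = O(H)·[P(E|H)/P(E|¬H)], hence O(H) = O(H|E)/LR.
Posterior odds = 0.531/(1−0.531) = 1.1322. LR = 0.83/0.10 = 8.3000.
Prior odds = 1.1322/8.3000 = 0.1364, so P(H) = 0.1364/(1+0.1364) ≈ 0.12.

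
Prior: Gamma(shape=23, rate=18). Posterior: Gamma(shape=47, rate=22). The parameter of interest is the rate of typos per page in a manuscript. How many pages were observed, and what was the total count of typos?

n = 4 pages with total 24 typos

A Gamma(α, β) prior (rate parametrization) on a Poisson rate with n observations summing to S gives posterior Gamma(α+S, β+n).
Matching: Σxᵢ = 47 − 23 = 24 and n = 22 − 18 = 4.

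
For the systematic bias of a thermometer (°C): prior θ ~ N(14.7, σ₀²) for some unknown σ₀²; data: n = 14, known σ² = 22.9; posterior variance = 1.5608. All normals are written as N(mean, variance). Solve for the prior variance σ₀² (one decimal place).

Posterior precision equals prior precision plus data precision: 1/σ_n² = 1/σ₀² + n/σ².
So 1/σ₀² = 1/1.5608 − 14/22.9 = 0.640697 − 0.611354 = 0.029343.
Hence σ₀² = 1/0.029343 ≈ 34.1.

σ₀² = 34.1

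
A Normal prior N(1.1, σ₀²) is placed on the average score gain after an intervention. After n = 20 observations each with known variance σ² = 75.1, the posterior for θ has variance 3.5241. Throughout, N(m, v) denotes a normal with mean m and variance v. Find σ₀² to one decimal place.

σ₀² = 57.3

For the Normal–Normal model with known σ², precisions add: τ_n = τ₀ + n/σ².
So 1/σ₀² = 1/3.5241 − 20/75.1 = 0.283760 − 0.266312 = 0.017448.
Hence σ₀² = 1/0.017448 ≈ 57.3.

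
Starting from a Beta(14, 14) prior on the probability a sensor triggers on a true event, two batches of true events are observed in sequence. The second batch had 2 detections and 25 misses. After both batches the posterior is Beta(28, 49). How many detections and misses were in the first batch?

Sequential conjugate updates are equivalent to a single update on the pooled data, so total successes = posterior α − prior α and total failures = posterior β − prior β.
Total across both batches: 28−14=14 detections, 49−14=35 misses.
Subtract the second batch: 14−2=12 detections and 35−25=10 misses.

12 detections and 10 misses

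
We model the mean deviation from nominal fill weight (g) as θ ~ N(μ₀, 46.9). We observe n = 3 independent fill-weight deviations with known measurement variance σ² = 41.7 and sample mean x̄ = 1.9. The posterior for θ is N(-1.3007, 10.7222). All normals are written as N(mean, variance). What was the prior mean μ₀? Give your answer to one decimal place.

μ₀ = -12.1

With known observation variance, the Normal–Normal posterior has precision τ_n = τ₀ + n/σ² and mean μ_n = (τ₀μ₀ + (n/σ²)x̄)/τ_n.
Here τ₀ = 1/46.9 = 0.021322 and τ_data = 3/41.7 = 0.071942, so τ_n = 0.093264.
Rearranging for μ₀: μ₀ = (μ_n·τ_n − τ_data·x̄)/τ₀ = (-1.3007·0.093264 − 0.071942·1.9) / 0.021322 = -0.257998/0.021322 ≈ -12.1.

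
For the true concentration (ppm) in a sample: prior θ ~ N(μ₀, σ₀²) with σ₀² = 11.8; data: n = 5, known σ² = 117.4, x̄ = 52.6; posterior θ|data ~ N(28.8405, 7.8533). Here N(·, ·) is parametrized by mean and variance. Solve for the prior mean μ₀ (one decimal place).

μ₀ = 16.9

With known observation variance, the Normal–Normal posterior has precision τ_n = τ₀ + n/σ² and mean μ_n = (τ₀μ₀ + (n/σ²)x̄)/τ_n.
Here τ₀ = 1/11.8 = 0.084746 and τ_data = 5/117.4 = 0.042589, so τ_n = 0.127335.
Rearranging for μ₀: μ₀ = (μ_n·τ_n − τ_data·x̄)/τ₀ = (28.8405·0.127335 − 0.042589·52.6) / 0.084746 = 1.432224/0.084746 ≈ 16.9.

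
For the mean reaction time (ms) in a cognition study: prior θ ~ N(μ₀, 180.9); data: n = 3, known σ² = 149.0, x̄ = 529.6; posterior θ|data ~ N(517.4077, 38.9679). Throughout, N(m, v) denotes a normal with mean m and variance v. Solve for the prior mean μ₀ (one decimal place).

μ₀ = 473.0

With known observation variance, the Normal–Normal posterior has precision τ_n = τ₀ + n/σ² and mean μ_n = (τ₀μ₀ + (n/σ²)x̄)/τ_n.
Here τ₀ = 1/180.9 = 0.005528 and τ_data = 3/149.0 = 0.020134, so τ_n = 0.025662.
Rearranging for μ₀: μ₀ = (μ_n·τ_n − τ_data·x̄)/τ₀ = (517.4077·0.025662 − 0.020134·529.6) / 0.005528 = 2.614750/0.005528 ≈ 473.0.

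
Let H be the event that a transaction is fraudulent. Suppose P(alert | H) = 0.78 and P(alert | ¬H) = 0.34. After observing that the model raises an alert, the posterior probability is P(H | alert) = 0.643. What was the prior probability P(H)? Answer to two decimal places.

P(H) = 0.44

Bayes' rule in odds form gives O(H|E) = O(H)·[P(E|H)/P(E|¬H)], hence O(H) = O(H|E)/LR.
Posterior odds = 0.643/(1−0.643) = 1.8011. LR = 0.78/0.34 = 2.2941.
Prior odds = 1.8011/2.2941 = 0.7851, so P(H) = 0.7851/(1+0.7851) ≈ 0.44.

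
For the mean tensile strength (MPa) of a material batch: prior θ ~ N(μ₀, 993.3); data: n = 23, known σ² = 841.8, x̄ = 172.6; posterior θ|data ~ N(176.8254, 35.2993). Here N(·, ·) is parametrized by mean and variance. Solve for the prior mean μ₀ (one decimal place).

The posterior mean is a precision-weighted average: μ_n = (τ₀μ₀ + τ_data·x̄)/(τ₀+τ_data), with τ₀=1/σ₀² and τ_data=n/σ².
Here τ₀ = 1/993.3 = 0.001007 and τ_data = 23/841.8 = 0.027322, so τ_n = 0.028329.
Rearranging for μ₀: μ₀ = (μ_n·τ_n − τ_data·x̄)/τ₀ = (176.8254·0.028329 − 0.027322·172.6) / 0.001007 = 0.293510/0.001007 ≈ 291.5.

μ₀ = 291.5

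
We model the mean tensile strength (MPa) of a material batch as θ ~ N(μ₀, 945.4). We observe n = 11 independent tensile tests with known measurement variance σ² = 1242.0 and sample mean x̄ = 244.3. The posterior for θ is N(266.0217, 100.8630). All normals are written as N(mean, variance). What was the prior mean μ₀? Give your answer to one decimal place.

μ₀ = 447.9

The posterior mean is a precision-weighted average: μ_n = (τ₀μ₀ + τ_data·x̄)/(τ₀+τ_data), with τ₀=1/σ₀² and τ_data=n/σ².
Here τ₀ = 1/945.4 = 0.001058 and τ_data = 11/1242.0 = 0.008857, so τ_n = 0.009915.
Rearranging for μ₀: μ₀ = (μ_n·τ_n − τ_data·x̄)/τ₀ = (266.0217·0.009915 − 0.008857·244.3) / 0.001058 = 0.473840/0.001058 ≈ 447.9.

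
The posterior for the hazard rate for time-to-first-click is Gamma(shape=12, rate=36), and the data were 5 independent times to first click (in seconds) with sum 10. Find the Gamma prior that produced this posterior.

Gamma–exponential conjugacy: posterior shape = α + n, posterior rate = β + Σtᵢ.
So α = 12 − 5 = 7 and β = 36 − 10 = 26.

Gamma(shape=7, rate=26)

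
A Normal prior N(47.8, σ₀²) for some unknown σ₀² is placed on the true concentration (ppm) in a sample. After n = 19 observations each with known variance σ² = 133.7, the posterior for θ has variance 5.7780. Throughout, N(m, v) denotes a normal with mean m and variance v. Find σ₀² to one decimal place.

σ₀² = 32.3

For the Normal–Normal model with known σ², precisions add: τ_n = τ₀ + n/σ².
So 1/σ₀² = 1/5.7780 − 19/133.7 = 0.173070 − 0.142109 = 0.030961.
Hence σ₀² = 1/0.030961 ≈ 32.3.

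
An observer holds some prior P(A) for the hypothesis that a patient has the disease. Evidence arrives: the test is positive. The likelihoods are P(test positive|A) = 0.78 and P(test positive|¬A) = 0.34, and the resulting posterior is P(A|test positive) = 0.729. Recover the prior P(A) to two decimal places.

In odds form, posterior odds = prior odds × likelihood ratio, so prior odds = posterior odds ÷ LR.
Posterior odds = 0.729/(1−0.729) = 2.6900. LR = 0.78/0.34 = 2.2941.
Prior odds = 2.6900/2.2941 = 1.1726, so P(A) = 1.1726/(1+1.1726) ≈ 0.54.

P(A) = 0.54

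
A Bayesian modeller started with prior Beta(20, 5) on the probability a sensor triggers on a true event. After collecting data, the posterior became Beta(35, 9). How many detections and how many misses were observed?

15 detections and 4 misses

Beta is conjugate to the binomial likelihood: posterior = Beta(α+s, β+f).
Match parameters: s=35−20=15, f=9−5=4.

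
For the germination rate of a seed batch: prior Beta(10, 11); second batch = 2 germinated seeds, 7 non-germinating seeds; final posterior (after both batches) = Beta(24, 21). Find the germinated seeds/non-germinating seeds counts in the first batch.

12 germinated seeds and 3 non-germinating seeds

Sequential conjugate updates are equivalent to a single update on the pooled data, so total successes = posterior α − prior α and total failures = posterior β − prior β.
Total across both batches: 24−10=14 germinated seeds, 21−11=10 non-germinating seeds.
Subtract the second batch: 14−2=12 germinated seeds and 10−7=3 non-germinating seeds.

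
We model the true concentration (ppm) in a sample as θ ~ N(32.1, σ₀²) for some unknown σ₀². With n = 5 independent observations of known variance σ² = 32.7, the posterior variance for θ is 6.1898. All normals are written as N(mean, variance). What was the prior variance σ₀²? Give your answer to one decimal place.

Posterior precision equals prior precision plus data precision: 1/σ_n² = 1/σ₀² + n/σ².
So 1/σ₀² = 1/6.1898 − 5/32.7 = 0.161556 − 0.152905 = 0.008651.
Hence σ₀² = 1/0.008651 ≈ 115.6.

σ₀² = 115.6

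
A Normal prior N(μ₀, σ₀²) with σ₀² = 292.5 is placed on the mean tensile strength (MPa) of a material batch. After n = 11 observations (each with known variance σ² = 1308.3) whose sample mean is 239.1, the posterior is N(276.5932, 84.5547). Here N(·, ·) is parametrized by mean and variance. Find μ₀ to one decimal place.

The posterior mean is a precision-weighted average: μ_n = (τ₀μ₀ + τ_data·x̄)/(τ₀+τ_data), with τ₀=1/σ₀² and τ_data=n/σ².
Here τ₀ = 1/292.5 = 0.003419 and τ_data = 11/1308.3 = 0.008408, so τ_n = 0.011827.
Rearranging for μ₀: μ₀ = (μ_n·τ_n − τ_data·x̄)/τ₀ = (276.5932·0.011827 − 0.008408·239.1) / 0.003419 = 1.260915/0.003419 ≈ 368.8.

μ₀ = 368.8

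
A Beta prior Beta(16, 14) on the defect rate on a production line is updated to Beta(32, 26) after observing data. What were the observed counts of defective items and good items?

16 defective items and 12 good items

A Beta(a, b) prior with s successes and f failures in binomial data gives a Beta(a+s, b+f) posterior.
Match parameters: s=32−16=16, f=26−14=12.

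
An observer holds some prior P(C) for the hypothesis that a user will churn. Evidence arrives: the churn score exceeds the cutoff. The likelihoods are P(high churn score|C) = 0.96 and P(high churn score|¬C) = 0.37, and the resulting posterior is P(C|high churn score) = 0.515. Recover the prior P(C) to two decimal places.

P(C) = 0.29

In odds form, posterior odds = prior odds × likelihood ratio, so prior odds = posterior odds ÷ LR.
Posterior odds = 0.515/(1−0.515) = 1.0619. LR = 0.96/0.37 = 2.5946.
Prior odds = 1.0619/2.5946 = 0.4093, so P(C) = 0.4093/(1+0.4093) ≈ 0.29.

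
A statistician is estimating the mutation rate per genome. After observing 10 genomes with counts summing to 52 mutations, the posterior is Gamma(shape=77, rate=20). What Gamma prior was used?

Gamma–Poisson conjugacy: posterior shape = α + Σxᵢ, posterior rate = β + n.
So α = 77 − 52 = 25 and β = 20 − 10 = 10.

Gamma(shape=25, rate=10)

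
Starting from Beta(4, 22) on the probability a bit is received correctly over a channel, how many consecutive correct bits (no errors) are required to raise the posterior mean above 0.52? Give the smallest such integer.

k = 20

After k correct bits and 0 errors the posterior is Beta(4+k, 22), with mean (4+k)/(4+22+k).
Set (4+k)/(26+k) > 0.52 and solve: k > (0.52·26 − 4)/(1 − 0.52) = 19.833.
The smallest integer exceeding 19.833 is 20, and checking k=20: (24)/(46) = 0.5217 > 0.52.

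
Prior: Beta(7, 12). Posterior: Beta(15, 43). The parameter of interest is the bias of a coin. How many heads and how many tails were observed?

Under Beta–binomial conjugacy the posterior parameters are (α+s, β+f).
So s = 15 − 7 = 8 and f = 43 − 12 = 31.

8 heads and 31 tails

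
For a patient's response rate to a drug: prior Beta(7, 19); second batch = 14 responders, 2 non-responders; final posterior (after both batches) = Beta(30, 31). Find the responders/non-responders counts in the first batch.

Because Beta–binomial updating is additive in the counts, the combined data contributed (α_post−α_prior, β_post−β_prior) successes and failures.
Total across both batches: 30−7=23 responders, 31−19=12 non-responders.
Subtract the second batch: 23−14=9 responders and 12−2=10 non-responders.

9 responders and 10 non-responders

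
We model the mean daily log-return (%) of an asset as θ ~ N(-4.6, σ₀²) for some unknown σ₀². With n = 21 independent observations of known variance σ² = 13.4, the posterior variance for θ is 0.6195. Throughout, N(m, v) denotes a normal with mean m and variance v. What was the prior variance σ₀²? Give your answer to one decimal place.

σ₀² = 21.3

Posterior precision equals prior precision plus data precision: 1/σ_n² = 1/σ₀² + n/σ².
So 1/σ₀² = 1/0.6195 − 21/13.4 = 1.614205 − 1.567164 = 0.047041.
Hence σ₀² = 1/0.047041 ≈ 21.3.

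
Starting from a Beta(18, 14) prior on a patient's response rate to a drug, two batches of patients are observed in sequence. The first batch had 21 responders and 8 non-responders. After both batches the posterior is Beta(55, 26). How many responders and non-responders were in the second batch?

Sequential conjugate updates are equivalent to a single update on the pooled data, so total successes = posterior α − prior α and total failures = posterior β − prior β.
Total across both batches: 55−18=37 responders, 26−14=12 non-responders.
Subtract the first batch: 37−21=16 responders and 12−8=4 non-responders.

16 responders and 4 non-responders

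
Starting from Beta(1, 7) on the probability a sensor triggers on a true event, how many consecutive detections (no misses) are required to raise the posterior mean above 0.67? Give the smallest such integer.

k = 14

After k detections and 0 misses the posterior is Beta(1+k, 7), with mean (1+k)/(1+7+k).
Set (1+k)/(8+k) > 0.67 and solve: k > (0.67·8 − 1)/(1 − 0.67) = 13.212.
The smallest integer exceeding 13.212 is 14.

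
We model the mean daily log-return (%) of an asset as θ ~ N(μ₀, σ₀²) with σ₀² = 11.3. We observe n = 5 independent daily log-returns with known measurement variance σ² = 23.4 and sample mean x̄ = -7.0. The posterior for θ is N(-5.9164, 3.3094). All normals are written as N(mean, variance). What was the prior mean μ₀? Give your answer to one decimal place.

μ₀ = -3.3

With known observation variance, the Normal–Normal posterior has precision τ_n = τ₀ + n/σ² and mean μ_n = (τ₀μ₀ + (n/σ²)x̄)/τ_n.
Here τ₀ = 1/11.3 = 0.088496 and τ_data = 5/23.4 = 0.213675, so τ_n = 0.302171.
Rearranging for μ₀: μ₀ = (μ_n·τ_n − τ_data·x̄)/τ₀ = (-5.9164·0.302171 − 0.213675·-7.0) / 0.088496 = -0.292040/0.088496 ≈ -3.3.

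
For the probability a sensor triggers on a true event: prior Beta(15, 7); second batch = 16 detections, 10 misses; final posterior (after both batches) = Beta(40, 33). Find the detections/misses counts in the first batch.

Because Beta–binomial updating is additive in the counts, the combined data contributed (α_post−α_prior, β_post−β_prior) successes and failures.
Total across both batches: 40−15=25 detections, 33−7=26 misses.
Subtract the second batch: 25−16=9 detections and 26−10=16 misses.

9 detections and 16 misses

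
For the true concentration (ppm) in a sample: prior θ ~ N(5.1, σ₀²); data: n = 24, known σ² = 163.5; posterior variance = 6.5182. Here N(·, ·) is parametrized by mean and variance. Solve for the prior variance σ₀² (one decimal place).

σ₀² = 150.9

For the Normal–Normal model with known σ², precisions add: τ_n = τ₀ + n/σ².
So 1/σ₀² = 1/6.5182 − 24/163.5 = 0.153417 − 0.146789 = 0.006628.
Hence σ₀² = 1/0.006628 ≈ 150.9.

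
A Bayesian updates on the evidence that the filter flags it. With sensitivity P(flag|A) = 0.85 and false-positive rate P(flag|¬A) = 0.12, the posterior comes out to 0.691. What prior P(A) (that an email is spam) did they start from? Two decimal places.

P(A) = 0.24

Bayes' rule in odds form gives O(A|E) = O(A)·[P(E|A)/P(E|¬A)], hence O(A) = O(A|E)/LR.
Posterior odds = 0.691/(1−0.691) = 2.2362. LR = 0.85/0.12 = 7.0833.
Prior odds = 2.2362/7.0833 = 0.3157, so P(A) = 0.3157/(1+0.3157) ≈ 0.24.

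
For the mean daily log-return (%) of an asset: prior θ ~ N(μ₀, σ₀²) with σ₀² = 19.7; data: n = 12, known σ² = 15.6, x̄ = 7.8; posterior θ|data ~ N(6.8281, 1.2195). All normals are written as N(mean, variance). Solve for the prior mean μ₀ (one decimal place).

μ₀ = -7.9

With known observation variance, the Normal–Normal posterior has precision τ_n = τ₀ + n/σ² and mean μ_n = (τ₀μ₀ + (n/σ²)x̄)/τ_n.
Here τ₀ = 1/19.7 = 0.050761 and τ_data = 12/15.6 = 0.769231, so τ_n = 0.819992.
Rearranging for μ₀: μ₀ = (μ_n·τ_n − τ_data·x̄)/τ₀ = (6.8281·0.819992 − 0.769231·7.8) / 0.050761 = -0.401014/0.050761 ≈ -7.9.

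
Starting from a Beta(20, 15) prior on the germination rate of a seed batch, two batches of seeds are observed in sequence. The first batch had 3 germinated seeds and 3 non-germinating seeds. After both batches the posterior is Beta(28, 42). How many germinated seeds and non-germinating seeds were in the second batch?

5 germinated seeds and 24 non-germinating seeds

Sequential conjugate updates are equivalent to a single update on the pooled data, so total successes = posterior α − prior α and total failures = posterior β − prior β.
Total across both batches: 28−20=8 germinated seeds, 42−15=27 non-germinating seeds.
Subtract the first batch: 8−3=5 germinated seeds and 27−3=24 non-germinating seeds.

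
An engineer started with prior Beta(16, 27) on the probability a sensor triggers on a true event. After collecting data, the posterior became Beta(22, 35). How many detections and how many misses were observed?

Under Beta–binomial conjugacy the posterior parameters are (α+s, β+f).
So s = 22 − 16 = 6 and f = 35 − 27 = 8.

6 detections and 8 misses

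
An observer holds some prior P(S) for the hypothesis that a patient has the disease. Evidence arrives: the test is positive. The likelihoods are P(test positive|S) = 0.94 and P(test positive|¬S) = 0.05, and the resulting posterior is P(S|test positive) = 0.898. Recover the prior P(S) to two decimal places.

P(S) = 0.32

Bayes' rule in odds form gives O(S|E) = O(S)·[P(E|S)/P(E|¬S)], hence O(S) = O(S|E)/LR.
Posterior odds = 0.898/(1−0.898) = 8.8039. LR = 0.94/0.05 = 18.8000.
Prior odds = 8.8039/18.8000 = 0.4683, so P(S) = 0.4683/(1+0.4683) ≈ 0.32.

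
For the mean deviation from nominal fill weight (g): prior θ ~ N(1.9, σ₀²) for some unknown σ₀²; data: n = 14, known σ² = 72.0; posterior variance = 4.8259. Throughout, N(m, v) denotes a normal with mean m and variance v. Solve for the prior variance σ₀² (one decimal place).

Posterior precision equals prior precision plus data precision: 1/σ_n² = 1/σ₀² + n/σ².
So 1/σ₀² = 1/4.8259 − 14/72.0 = 0.207215 − 0.194444 = 0.012771.
Hence σ₀² = 1/0.012771 ≈ 78.3.

σ₀² = 78.3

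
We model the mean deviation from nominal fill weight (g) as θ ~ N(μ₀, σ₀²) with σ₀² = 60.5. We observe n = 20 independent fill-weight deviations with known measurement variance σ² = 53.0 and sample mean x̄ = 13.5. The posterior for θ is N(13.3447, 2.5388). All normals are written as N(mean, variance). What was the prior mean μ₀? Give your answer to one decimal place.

The posterior mean is a precision-weighted average: μ_n = (τ₀μ₀ + τ_data·x̄)/(τ₀+τ_data), with τ₀=1/σ₀² and τ_data=n/σ².
Here τ₀ = 1/60.5 = 0.016529 and τ_data = 20/53.0 = 0.377358, so τ_n = 0.393887.
Rearranging for μ₀: μ₀ = (μ_n·τ_n − τ_data·x̄)/τ₀ = (13.3447·0.393887 − 0.377358·13.5) / 0.016529 = 0.161971/0.016529 ≈ 9.8.

μ₀ = 9.8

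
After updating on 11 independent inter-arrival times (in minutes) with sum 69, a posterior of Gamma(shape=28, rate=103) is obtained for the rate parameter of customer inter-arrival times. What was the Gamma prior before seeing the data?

Gamma–exponential conjugacy: posterior shape = α + n, posterior rate = β + Σtᵢ.
So α = 28 − 11 = 17 and β = 103 − 69 = 34.

Gamma(shape=17, rate=34)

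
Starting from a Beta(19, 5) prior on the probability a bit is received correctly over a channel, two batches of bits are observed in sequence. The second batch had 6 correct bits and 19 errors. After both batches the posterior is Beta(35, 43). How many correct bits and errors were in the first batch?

Sequential conjugate updates are equivalent to a single update on the pooled data, so total successes = posterior α − prior α and total failures = posterior β − prior β.
Total across both batches: 35−19=16 correct bits, 43−5=38 errors.
Subtract the second batch: 16−6=10 correct bits and 38−19=19 errors.

10 correct bits and 19 errors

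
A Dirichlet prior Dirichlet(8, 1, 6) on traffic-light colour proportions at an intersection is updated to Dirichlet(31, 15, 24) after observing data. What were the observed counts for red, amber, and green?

counts (23, 14, 18)

For a Dirichlet(α) prior with multinomial counts c, the posterior is Dirichlet(α + c) componentwise.
Counts are posterior − prior componentwise: 31−8=23, 15−1=14, 24−6=18.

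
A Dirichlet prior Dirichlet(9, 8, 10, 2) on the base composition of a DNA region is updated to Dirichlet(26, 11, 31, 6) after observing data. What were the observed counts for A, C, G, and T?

For a Dirichlet(α) prior with multinomial counts c, the posterior is Dirichlet(α + c) componentwise.
Counts are posterior − prior componentwise: 26−9=17, 11−8=3, 31−10=21, 6−2=4.

counts (17, 3, 21, 4)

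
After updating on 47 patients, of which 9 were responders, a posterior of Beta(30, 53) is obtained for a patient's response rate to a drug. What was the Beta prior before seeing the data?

A Beta(α, β) prior with s successes and f failures in binomial data gives a Beta(α+s, β+f) posterior.
So α = 30 − 9 = 21 and β = 53 − 38 = 15.

Beta(21, 15)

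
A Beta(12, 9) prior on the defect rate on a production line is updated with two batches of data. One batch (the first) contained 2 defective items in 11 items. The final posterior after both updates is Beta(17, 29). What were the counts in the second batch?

Sequential conjugate updates are equivalent to a single update on the pooled data, so total successes = posterior α − prior α and total failures = posterior β − prior β.
Total across both batches: 17−12=5 defective items, 29−9=20 good items.
Subtract the first batch: 5−2=3 defective items and 20−9=11 good items.

3 defective items and 11 good items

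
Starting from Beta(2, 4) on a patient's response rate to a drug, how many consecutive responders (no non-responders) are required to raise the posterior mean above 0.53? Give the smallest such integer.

After k responders and 0 non-responders the posterior is Beta(2+k, 4), with mean (2+k)/(2+4+k).
Set (2+k)/(6+k) > 0.53 and solve: k > (0.53·6 − 2)/(1 − 0.53) = 2.511.
The smallest integer exceeding 2.511 is 3.

k = 3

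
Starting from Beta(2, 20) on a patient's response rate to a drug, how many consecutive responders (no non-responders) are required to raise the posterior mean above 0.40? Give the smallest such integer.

k = 12

After k responders and 0 non-responders the posterior is Beta(2+k, 20), with mean (2+k)/(2+20+k).
Set (2+k)/(22+k) > 0.40 and solve: k > (0.40·22 − 2)/(1 − 0.40) = 11.333.
The smallest integer exceeding 11.333 is 12, and checking k=12: (14)/(34) = 0.4118 > 0.40.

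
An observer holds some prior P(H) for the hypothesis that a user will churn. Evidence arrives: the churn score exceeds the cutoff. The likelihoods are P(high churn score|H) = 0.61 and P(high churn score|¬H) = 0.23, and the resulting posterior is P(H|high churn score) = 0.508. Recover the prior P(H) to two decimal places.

P(H) = 0.28

In odds form, posterior odds = prior odds × likelihood ratio, so prior odds = posterior odds ÷ LR.
Posterior odds = 0.508/(1−0.508) = 1.0325. LR = 0.61/0.23 = 2.6522.
Prior odds = 1.0325/2.6522 = 0.3893, so P(H) = 0.3893/(1+0.3893) ≈ 0.28.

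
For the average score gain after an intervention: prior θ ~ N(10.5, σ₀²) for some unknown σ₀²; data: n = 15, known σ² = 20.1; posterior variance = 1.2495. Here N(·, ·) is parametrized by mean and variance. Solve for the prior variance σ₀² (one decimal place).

For the Normal–Normal model with known σ², precisions add: τ_n = τ₀ + n/σ².
So 1/σ₀² = 1/1.2495 − 15/20.1 = 0.800320 − 0.746269 = 0.054051.
Hence σ₀² = 1/0.054051 ≈ 18.5.

σ₀² = 18.5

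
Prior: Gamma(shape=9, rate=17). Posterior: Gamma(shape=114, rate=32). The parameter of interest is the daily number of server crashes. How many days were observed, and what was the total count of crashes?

n = 15 days with total 105 crashes

Gamma–Poisson conjugacy: posterior shape = α + Σxᵢ, posterior rate = β + n.
Matching: Σxᵢ = 114 − 9 = 105 and n = 32 − 17 = 15.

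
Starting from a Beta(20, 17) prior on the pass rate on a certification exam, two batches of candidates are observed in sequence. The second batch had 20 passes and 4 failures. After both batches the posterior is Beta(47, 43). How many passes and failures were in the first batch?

Because Beta–binomial updating is additive in the counts, the combined data contributed (α_post−α_prior, β_post−β_prior) successes and failures.
Total across both batches: 47−20=27 passes, 43−17=26 failures.
Subtract the second batch: 27−20=7 passes and 26−4=22 failures.

7 passes and 22 failures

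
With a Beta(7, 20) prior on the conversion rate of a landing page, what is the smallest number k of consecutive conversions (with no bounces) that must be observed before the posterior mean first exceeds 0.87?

After k conversions and 0 bounces the posterior is Beta(7+k, 20), with mean (7+k)/(7+20+k).
Set (7+k)/(27+k) > 0.87 and solve: k > (0.87·27 − 7)/(1 − 0.87) = 126.846.
The smallest integer exceeding 126.846 is 127, and checking k=127: (134)/(154) = 0.8701 > 0.87.

k = 127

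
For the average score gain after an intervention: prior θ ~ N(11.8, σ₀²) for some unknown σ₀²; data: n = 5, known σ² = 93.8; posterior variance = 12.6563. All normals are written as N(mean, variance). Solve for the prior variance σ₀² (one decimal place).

σ₀² = 38.9

For the Normal–Normal model with known σ², precisions add: τ_n = τ₀ + n/σ².
So 1/σ₀² = 1/12.6563 − 5/93.8 = 0.079012 − 0.053305 = 0.025707.
Hence σ₀² = 1/0.025707 ≈ 38.9.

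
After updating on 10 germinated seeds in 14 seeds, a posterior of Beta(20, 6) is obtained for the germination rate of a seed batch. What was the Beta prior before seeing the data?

A Beta(a, b) prior with s successes and f failures in binomial data gives a Beta(a+s, b+f) posterior.
So a = 20 − 10 = 10 and b = 6 − 4 = 2.

Beta(10, 2)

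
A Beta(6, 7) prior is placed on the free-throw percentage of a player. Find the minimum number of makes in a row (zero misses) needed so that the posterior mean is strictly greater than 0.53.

After k makes and 0 misses the posterior is Beta(6+k, 7), with mean (6+k)/(6+7+k).
Set (6+k)/(13+k) > 0.53 and solve: k > (0.53·13 − 6)/(1 − 0.53) = 1.894.
The smallest integer exceeding 1.894 is 2.

k = 2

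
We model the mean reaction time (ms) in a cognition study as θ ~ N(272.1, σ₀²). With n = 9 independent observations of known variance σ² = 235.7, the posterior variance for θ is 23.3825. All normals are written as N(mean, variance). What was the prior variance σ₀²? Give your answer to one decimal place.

σ₀² = 218.2

For the Normal–Normal model with known σ², precisions add: τ_n = τ₀ + n/σ².
So 1/σ₀² = 1/23.3825 − 9/235.7 = 0.042767 − 0.038184 = 0.004583.
Hence σ₀² = 1/0.004583 ≈ 218.2.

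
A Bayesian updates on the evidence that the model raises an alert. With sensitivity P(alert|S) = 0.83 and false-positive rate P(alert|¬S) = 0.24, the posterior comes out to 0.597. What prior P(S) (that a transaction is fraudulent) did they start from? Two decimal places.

P(S) = 0.30

Bayes' rule in odds form gives O(S|E) = O(S)·[P(E|S)/P(E|¬S)], hence O(S) = O(S|E)/LR.
Posterior odds = 0.597/(1−0.597) = 1.4814. LR = 0.83/0.24 = 3.4583.
Prior odds = 1.4814/3.4583 = 0.4284, so P(S) = 0.4284/(1+0.4284) ≈ 0.30.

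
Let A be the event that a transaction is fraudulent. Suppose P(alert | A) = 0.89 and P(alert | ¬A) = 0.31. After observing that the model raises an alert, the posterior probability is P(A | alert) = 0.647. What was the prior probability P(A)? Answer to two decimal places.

P(A) = 0.39

Bayes' rule in odds form gives O(A|E) = O(A)·[P(E|A)/P(E|¬A)], hence O(A) = O(A|E)/LR.
Posterior odds = 0.647/(1−0.647) = 1.8329. LR = 0.89/0.31 = 2.8710.
Prior odds = 1.8329/2.8710 = 0.6384, so P(A) = 0.6384/(1+0.6384) ≈ 0.39.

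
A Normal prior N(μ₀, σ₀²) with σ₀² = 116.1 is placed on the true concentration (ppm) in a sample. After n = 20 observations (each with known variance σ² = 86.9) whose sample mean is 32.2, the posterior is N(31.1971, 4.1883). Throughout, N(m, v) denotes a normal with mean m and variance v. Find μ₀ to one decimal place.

μ₀ = 4.4

With known observation variance, the Normal–Normal posterior has precision τ_n = τ₀ + n/σ² and mean μ_n = (τ₀μ₀ + (n/σ²)x̄)/τ_n.
Here τ₀ = 1/116.1 = 0.008613 and τ_data = 20/86.9 = 0.230150, so τ_n = 0.238763.
Rearranging for μ₀: μ₀ = (μ_n·τ_n − τ_data·x̄)/τ₀ = (31.1971·0.238763 − 0.230150·32.2) / 0.008613 = 0.037883/0.008613 ≈ 4.4.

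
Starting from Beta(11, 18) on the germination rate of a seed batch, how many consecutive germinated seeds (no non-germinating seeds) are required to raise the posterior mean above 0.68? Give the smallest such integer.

k = 28

After k germinated seeds and 0 non-germinating seeds the posterior is Beta(11+k, 18), with mean (11+k)/(11+18+k).
Set (11+k)/(29+k) > 0.68 and solve: k > (0.68·29 − 11)/(1 − 0.68) = 27.250.
The smallest integer exceeding 27.250 is 28.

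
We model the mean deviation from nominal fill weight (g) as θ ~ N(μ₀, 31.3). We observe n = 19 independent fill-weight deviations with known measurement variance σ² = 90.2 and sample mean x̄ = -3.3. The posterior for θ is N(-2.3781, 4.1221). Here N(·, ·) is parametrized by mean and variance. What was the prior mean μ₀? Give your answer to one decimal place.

μ₀ = 3.7

The posterior mean is a precision-weighted average: μ_n = (τ₀μ₀ + τ_data·x̄)/(τ₀+τ_data), with τ₀=1/σ₀² and τ_data=n/σ².
Here τ₀ = 1/31.3 = 0.031949 and τ_data = 19/90.2 = 0.210643, so τ_n = 0.242592.
Rearranging for μ₀: μ₀ = (μ_n·τ_n − τ_data·x̄)/τ₀ = (-2.3781·0.242592 − 0.210643·-3.3) / 0.031949 = 0.118214/0.031949 ≈ 3.7.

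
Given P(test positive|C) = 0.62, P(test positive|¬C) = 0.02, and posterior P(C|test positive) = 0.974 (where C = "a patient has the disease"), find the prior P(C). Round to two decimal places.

P(C) = 0.55

In odds form, posterior odds = prior odds × likelihood ratio, so prior odds = posterior odds ÷ LR.
Posterior odds = 0.974/(1−0.974) = 37.4615. LR = 0.62/0.02 = 31.0000.
Prior odds = 37.4615/31.0000 = 1.2084, so P(C) = 1.2084/(1+1.2084) ≈ 0.55.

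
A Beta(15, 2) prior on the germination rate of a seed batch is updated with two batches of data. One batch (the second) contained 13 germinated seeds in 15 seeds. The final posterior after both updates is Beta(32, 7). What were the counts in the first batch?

Because Beta–binomial updating is additive in the counts, the combined data contributed (α_post−α_prior, β_post−β_prior) successes and failures.
Total across both batches: 32−15=17 germinated seeds, 7−2=5 non-germinating seeds.
Subtract the second batch: 17−13=4 germinated seeds and 5−2=3 non-germinating seeds.

4 germinated seeds and 3 non-germinating seeds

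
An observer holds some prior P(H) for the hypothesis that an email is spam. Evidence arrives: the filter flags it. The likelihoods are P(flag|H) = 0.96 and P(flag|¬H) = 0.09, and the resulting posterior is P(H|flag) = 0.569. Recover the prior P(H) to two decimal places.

P(H) = 0.11

Bayes' rule in odds form gives O(H|E) = O(H)·[P(E|H)/P(E|¬H)], hence O(H) = O(H|E)/LR.
Posterior odds = 0.569/(1−0.569) = 1.3202. LR = 0.96/0.09 = 10.6667.
Prior odds = 1.3202/10.6667 = 0.1238, so P(H) = 0.1238/(1+0.1238) ≈ 0.11.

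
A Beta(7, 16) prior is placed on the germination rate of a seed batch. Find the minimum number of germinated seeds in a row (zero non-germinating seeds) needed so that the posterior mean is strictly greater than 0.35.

After k germinated seeds and 0 non-germinating seeds the posterior is Beta(7+k, 16), with mean (7+k)/(7+16+k).
Set (7+k)/(23+k) > 0.35 and solve: k > (0.35·23 − 7)/(1 − 0.35) = 1.615.
The smallest integer exceeding 1.615 is 2, and checking k=2: (9)/(25) = 0.3600 > 0.35.

k = 2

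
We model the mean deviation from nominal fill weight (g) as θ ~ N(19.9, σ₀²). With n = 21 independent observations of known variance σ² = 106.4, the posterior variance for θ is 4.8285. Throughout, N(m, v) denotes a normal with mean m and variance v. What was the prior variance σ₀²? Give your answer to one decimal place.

For the Normal–Normal model with known σ², precisions add: τ_n = τ₀ + n/σ².
So 1/σ₀² = 1/4.8285 − 21/106.4 = 0.207104 − 0.197368 = 0.009736.
Hence σ₀² = 1/0.009736 ≈ 102.7.

σ₀² = 102.7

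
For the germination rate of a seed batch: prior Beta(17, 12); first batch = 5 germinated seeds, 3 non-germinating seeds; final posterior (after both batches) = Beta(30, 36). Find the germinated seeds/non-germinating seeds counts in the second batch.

8 germinated seeds and 21 non-germinating seeds

Because Beta–binomial updating is additive in the counts, the combined data contributed (α_post−α_prior, β_post−β_prior) successes and failures.
Total across both batches: 30−17=13 germinated seeds, 36−12=24 non-germinating seeds.
Subtract the first batch: 13−5=8 germinated seeds and 24−3=21 non-germinating seeds.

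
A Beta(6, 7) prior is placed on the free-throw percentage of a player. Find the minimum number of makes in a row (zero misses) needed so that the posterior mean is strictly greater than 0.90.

k = 58

After k makes and 0 misses the posterior is Beta(6+k, 7), with mean (6+k)/(6+7+k).
Set (6+k)/(13+k) > 0.90 and solve: k > (0.90·13 − 6)/(1 − 0.90) = 57.000.
The smallest integer exceeding 57.000 is 58, and checking k=58: (64)/(71) = 0.9014 > 0.90.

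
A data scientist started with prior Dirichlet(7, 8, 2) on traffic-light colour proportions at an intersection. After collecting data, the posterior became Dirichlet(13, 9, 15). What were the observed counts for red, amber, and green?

counts (6, 1, 13)

For a Dirichlet(α) prior with multinomial counts c, the posterior is Dirichlet(α + c) componentwise.
Counts are posterior − prior componentwise: 13−7=6, 9−8=1, 15−2=13.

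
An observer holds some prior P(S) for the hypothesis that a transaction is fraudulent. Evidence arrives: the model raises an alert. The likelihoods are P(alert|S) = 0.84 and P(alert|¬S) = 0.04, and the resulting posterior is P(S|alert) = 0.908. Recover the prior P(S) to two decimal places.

In odds form, posterior odds = prior odds × likelihood ratio, so prior odds = posterior odds ÷ LR.
Posterior odds = 0.908/(1−0.908) = 9.8696. LR = 0.84/0.04 = 21.0000.
Prior odds = 9.8696/21.0000 = 0.4700, so P(S) = 0.4700/(1+0.4700) ≈ 0.32.

P(S) = 0.32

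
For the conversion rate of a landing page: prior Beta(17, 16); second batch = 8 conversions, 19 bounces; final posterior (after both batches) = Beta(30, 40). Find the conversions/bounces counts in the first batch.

Sequential conjugate updates are equivalent to a single update on the pooled data, so total successes = posterior α − prior α and total failures = posterior β − prior β.
Total across both batches: 30−17=13 conversions, 40−16=24 bounces.
Subtract the second batch: 13−8=5 conversions and 24−19=5 bounces.

5 conversions and 5 bounces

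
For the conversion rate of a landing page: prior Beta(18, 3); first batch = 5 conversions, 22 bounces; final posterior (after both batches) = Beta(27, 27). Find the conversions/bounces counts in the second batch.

4 conversions and 2 bounces

Because Beta–binomial updating is additive in the counts, the combined data contributed (α_post−α_prior, β_post−β_prior) successes and failures.
Total across both batches: 27−18=9 conversions, 27−3=24 bounces.
Subtract the first batch: 9−5=4 conversions and 24−22=2 bounces.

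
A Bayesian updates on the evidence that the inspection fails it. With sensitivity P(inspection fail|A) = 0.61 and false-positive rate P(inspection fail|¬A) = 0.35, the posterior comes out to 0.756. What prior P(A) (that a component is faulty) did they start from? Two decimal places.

P(A) = 0.64

Bayes' rule in odds form gives O(A|E) = O(A)·[P(E|A)/P(E|¬A)], hence O(A) = O(A|E)/LR.
Posterior odds = 0.756/(1−0.756) = 3.0984. LR = 0.61/0.35 = 1.7429.
Prior odds = 3.0984/1.7429 = 1.7777, so P(A) = 1.7777/(1+1.7777) ≈ 0.64.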